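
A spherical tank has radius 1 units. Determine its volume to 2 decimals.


Shape: sphere
Radius r = 1 units
Formula: V = (4/3) * pi * r^3
r^3 = 1
(4/3) * 1 = 1.333333
V = 1.333333 * pi
V = 4.19
4.19 units^3


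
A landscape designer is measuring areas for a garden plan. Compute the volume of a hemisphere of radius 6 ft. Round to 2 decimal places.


Shape: hemisphere (half of a sphere)
Radius r = 6 ft
Formula: V = (1/2) * (4/3) * pi * r^3 = (2/3) * pi * r^3
r^3 = 216
(2/3) * 216 = 144
V = 144 * pi
V = 452.39
452.39 ft^3


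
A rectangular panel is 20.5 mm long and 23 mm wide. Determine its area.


Shape: rectangle
Length l = 20.5 mm, Width w = 23 mm
Formula: A = l * w
A = 20.5 * 23
A = 471.5
471.5 mm^2


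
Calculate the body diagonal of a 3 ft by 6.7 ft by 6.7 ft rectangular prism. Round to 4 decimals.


Shape: rectangular box (space diagonal)
l = 3 ft, w = 6.7 ft, h = 6.7 ft
Visualize: the diagonal of the base, then a right triangle with that diagonal and the height.
Formula: d = sqrt(l^2 + w^2 + h^2)
l^2 + w^2 + h^2 = 9 + 44.89 + 44.89 = 98.78
d = sqrt(98.78)
d = 9.9388
9.9388 ft


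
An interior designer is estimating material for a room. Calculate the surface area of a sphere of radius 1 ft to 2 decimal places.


Shape: sphere
Radius r = 1 ft
Formula: SA = 4 * pi * r^2
r^2 = 1
SA = 4 * pi * 1
SA = 4 * pi
SA = 12.57
12.57 ft^2


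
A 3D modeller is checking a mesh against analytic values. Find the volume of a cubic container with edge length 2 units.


Shape: cube
Side s = 2 units
Formula: V = s^3
V = 2 * 2 * 2
V = 4 * 2
V = 8
8 units^3


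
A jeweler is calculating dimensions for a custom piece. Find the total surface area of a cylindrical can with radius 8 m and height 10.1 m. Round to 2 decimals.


Shape: closed cylinder
Radius r = 8 m, Height h = 10.1 m
Formula: SA = 2*pi*r^2 + 2*pi*r*h = 2*pi*r*(r + h)
r + h = 18.1
2 * r * (r + h) = 2 * 8 * 18.1 = 289.6
SA = 289.6 * pi
SA = 909.81
909.81 m^2


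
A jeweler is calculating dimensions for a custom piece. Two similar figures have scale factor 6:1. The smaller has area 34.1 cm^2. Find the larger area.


Linear scale factor k = 6
Original area = 34.1 cm^2
Rule: under a linear scaling by k, areas scale by k^2.
k^2 = 6^2 = 36
New area = 34.1 * 36
New area = 1227.6
1227.6 cm^2


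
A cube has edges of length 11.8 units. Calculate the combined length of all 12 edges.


Shape: cube
Side s = 11.8 units
A cube has 12 edges, all equal.
Formula: total edge length = 12 * s
Total = 12 * 11.8
Total = 141.6
141.6 units


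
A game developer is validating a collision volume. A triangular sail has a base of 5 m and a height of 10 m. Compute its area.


Shape: triangle
Base b = 5 m, Height h = 10 m
Formula: A = (1/2) * b * h
A = 0.5 * 5 * 10
A = 0.5 * 50
A = 25
25 m^2


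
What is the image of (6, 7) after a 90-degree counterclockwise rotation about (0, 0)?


Transformation: rotation about the origin
Original point: (6, 7)
Rule for 90 deg counterclockwise: (x, y) -> (-y, x)
Apply: (6, 7) -> (-7, 6)
(-7, 6)


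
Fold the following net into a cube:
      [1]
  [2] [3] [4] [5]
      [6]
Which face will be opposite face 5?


Net: cross layout. Take square 3 as the base (bottom).
Fold the four squares in the horizontal row up around 3: 2 -> left, 4 -> right, 5 wraps to the top.
Fold 1 and 6 up from 3: 1 -> back, 6 -> front.
Opposite pairs are therefore: (1, 6), (2, 4), (3, 5).
Face 5 is opposite face 3.
face 3


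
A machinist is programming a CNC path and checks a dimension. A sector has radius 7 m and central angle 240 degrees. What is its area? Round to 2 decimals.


Shape: circular sector
Radius r = 7 m, Angle = 240 degrees
Formula: A = (angle/360) * pi * r^2
r^2 = 49
Fraction of circle = 240/360
A = (240/360) * pi * 49
A = 32.666667 * pi
A = 102.63
102.63 m^2


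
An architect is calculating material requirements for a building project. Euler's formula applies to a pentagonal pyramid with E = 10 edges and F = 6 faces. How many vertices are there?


Polyhedron: pentagonal pyramid
Euler's formula for convex polyhedra: V - E + F = 2
Given: E = 10 edges and F = 6 faces
Solve for V:
V = 2 + E - F = 2 + 10 - 6 = 6
6 vertices


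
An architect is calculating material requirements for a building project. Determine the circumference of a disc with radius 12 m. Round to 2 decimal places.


Shape: circle
Radius r = 12 m
Formula: C = 2 * pi * r
C = 2 * pi * 12
C = 24 * pi
C = 75.4
75.4 m


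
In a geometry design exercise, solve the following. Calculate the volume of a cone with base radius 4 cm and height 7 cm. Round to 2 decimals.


Shape: cone
Radius r = 4 cm, Height h = 7 cm
Formula: V = (1/3) * pi * r^2 * h
r^2 = 16
pi * r^2 * h = pi * 16 * 7 = 112 * pi
V = 112 * pi / 3
V = 117.29
117.29 cm^3


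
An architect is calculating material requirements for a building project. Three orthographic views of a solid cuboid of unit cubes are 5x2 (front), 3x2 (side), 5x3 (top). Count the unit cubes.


Orthographic views of a solid rectangular block:
Front view 5 x 2 -> length = 5, height = 2
Side view 3 x 2 -> width = 3, height = 2 (consistent)
Top view 5 x 3 -> confirms length = 5, width = 3
The block is 5 x 3 x 2.
Total unit cubes = 5 * 3 * 2 = 30
30 unit cubes


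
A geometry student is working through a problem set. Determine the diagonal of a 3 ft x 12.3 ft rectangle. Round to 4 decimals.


Shape: rectangle (diagonal via Pythagoras)
Sides: 3 ft and 12.3 ft
Formula: d = sqrt(l^2 + w^2)
l^2 = 9, w^2 = 151.29
l^2 + w^2 = 160.29
d = sqrt(160.29)
d = 12.6606
12.6606 ft


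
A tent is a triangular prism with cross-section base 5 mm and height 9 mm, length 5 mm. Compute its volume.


Shape: triangular prism
Triangle base = 5 mm, triangle height = 9 mm, prism length L = 5 mm
Formula: V = (1/2 * b * h_tri) * L
Cross-section area = 0.5 * 5 * 9 = 22.5
V = 22.5 * 5
V = 112.5
112.5 mm^3


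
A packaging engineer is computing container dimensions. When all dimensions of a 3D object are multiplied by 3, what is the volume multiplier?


Linear scale factor k = 3
Rule: under a linear scaling by k, volumes scale by k^3.
k^3 = 3 * 3 * 3
k^3 = 9 * 3
k^3 = 27
Volume scales by a factor of 27.
27 (dimensionless)


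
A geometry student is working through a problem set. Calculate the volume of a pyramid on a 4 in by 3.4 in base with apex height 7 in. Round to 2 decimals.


Shape: rectangular pyramid
Base: 4 in x 3.4 in, Height h = 7 in
Formula: V = (1/3) * base_area * h
base_area = 4 * 3.4 = 13.6
base_area * h = 13.6 * 7 = 95.2
V = 95.2 / 3
V = 31.73
31.73 in^3


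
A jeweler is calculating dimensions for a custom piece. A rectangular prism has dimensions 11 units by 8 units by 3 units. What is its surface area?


Shape: rectangular prism
l = 11 units, w = 8 units, h = 3 units
Formula: SA = 2(lw + lh + wh)
lw = 88, lh = 33, wh = 24
lw + lh + wh = 145
SA = 2 * 145
SA = 290
290 units^2


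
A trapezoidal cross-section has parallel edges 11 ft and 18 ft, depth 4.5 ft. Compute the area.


Shape: trapezoid
Parallel sides a = 11 ft, b = 18 ft; Height h = 4.5 ft
Formula: A = (a + b) * h / 2
a + b = 11 + 18 = 29
A = 29 * 4.5 / 2
A = 130.5 / 2
A = 65.25
65.25 ft^2


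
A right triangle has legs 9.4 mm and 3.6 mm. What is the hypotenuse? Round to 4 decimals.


Shape: right triangle
Legs a = 9.4 mm, b = 3.6 mm
Formula: c = sqrt(a^2 + b^2)
a^2 = 88.36, b^2 = 12.96
a^2 + b^2 = 101.32
c = sqrt(101.32)
c = 10.0658
10.0658 mm


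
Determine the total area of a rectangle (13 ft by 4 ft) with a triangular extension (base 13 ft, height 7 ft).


Composite shape: rectangle + triangle
Rectangle area = 13 * 4 = 52
Triangle area = 0.5 * 13 * 7 = 45.5
Total = 52 + 45.5
Total = 97.5
97.5 ft^2


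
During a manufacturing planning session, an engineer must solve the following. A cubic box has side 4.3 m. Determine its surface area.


Shape: cube
Side s = 4.3 m
A cube has 6 square faces.
Formula: SA = 6 * s^2
s^2 = 18.49
SA = 6 * 18.49
SA = 110.94
110.94 m^2


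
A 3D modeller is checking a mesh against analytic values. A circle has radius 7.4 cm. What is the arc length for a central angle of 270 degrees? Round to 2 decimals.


Shape: circular arc
Radius r = 7.4 cm, Angle = 270 degrees
Formula: L = (angle/360) * 2 * pi * r
2 * pi * r = 14.8 * pi
L = (270/360) * 14.8 * pi
L = 11.1 * pi
L = 34.87
34.87 cm


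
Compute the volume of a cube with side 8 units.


Shape: cube
Side s = 8 units
Formula: V = s^3
V = 8 * 8 * 8
V = 64 * 8
V = 512
512 units^3


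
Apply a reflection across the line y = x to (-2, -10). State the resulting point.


Transformation: reflection
Original point: (-2, -10)
Rule for reflection over y = x: (x, y) -> (y, x)
Apply: (-2, -10) -> (-10, -2)
(-10, -2)


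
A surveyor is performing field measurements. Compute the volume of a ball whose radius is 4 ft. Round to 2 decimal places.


Shape: sphere
Radius r = 4 ft
Formula: V = (4/3) * pi * r^3
r^3 = 64
(4/3) * 64 = 85.333333
V = 85.333333 * pi
V = 268.08
268.08 ft^3


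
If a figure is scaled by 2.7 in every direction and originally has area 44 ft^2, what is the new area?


Linear scale factor k = 2.7
Original area = 44 ft^2
Rule: under a linear scaling by k, areas scale by k^2.
k^2 = 2.7^2 = 7.29
New area = 44 * 7.29
New area = 320.76
320.76 ft^2


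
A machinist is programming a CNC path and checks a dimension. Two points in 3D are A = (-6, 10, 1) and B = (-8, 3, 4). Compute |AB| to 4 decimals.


3D distance between two points
P1 = (-6, 10, 1), P2 = (-8, 3, 4)
Formula: d = sqrt((x2-x1)^2 + (y2-y1)^2 + (z2-z1)^2)
dx = -8 - -6 = -2
dy = 3 - 10 = -7
dz = 4 - 1 = 3
dx^2 + dy^2 + dz^2 = 4 + 49 + 9 = 62
d = sqrt(62)
d = 7.874
7.874 units


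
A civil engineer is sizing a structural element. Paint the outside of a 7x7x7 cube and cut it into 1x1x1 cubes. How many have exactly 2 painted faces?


Large cube: 7 x 7 x 7, cut into unit cubes.
n = 7, so n - 2 = 5
Cubes with 2 painted faces lie along the edges, excluding corners.
A cube has 12 edges; each contributes (n - 2) = 5 such cubes.
Count = 12 * 5 = 60
60 unit cubes


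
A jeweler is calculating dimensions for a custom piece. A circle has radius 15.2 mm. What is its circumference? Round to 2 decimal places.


Shape: circle
Radius r = 15.2 mm
Formula: C = 2 * pi * r
C = 2 * pi * 15.2
C = 30.4 * pi
C = 95.5
95.5 mm


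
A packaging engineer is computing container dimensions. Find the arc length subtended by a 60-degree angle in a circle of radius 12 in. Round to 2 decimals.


Shape: circular arc
Radius r = 12 in, Angle = 60 degrees
Formula: L = (angle/360) * 2 * pi * r
2 * pi * r = 24 * pi
L = (60/360) * 24 * pi
L = 4 * pi
L = 12.57
12.57 in


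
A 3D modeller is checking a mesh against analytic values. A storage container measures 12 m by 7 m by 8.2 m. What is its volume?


Shape: rectangular prism
l = 12 m, w = 7 m, h = 8.2 m
Formula: V = l * w * h
V = 12 * 7 * 8.2
V = 84 * 8.2
V = 688.8
688.8 m^3


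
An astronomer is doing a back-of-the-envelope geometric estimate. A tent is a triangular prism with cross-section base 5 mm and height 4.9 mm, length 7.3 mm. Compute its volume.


Shape: triangular prism
Triangle base = 5 mm, triangle height = 4.9 mm, prism length L = 7.3 mm
Formula: V = (1/2 * b * h_tri) * L
Cross-section area = 0.5 * 5 * 4.9 = 12.25
V = 12.25 * 7.3
V = 89.425
89.425 mm^3


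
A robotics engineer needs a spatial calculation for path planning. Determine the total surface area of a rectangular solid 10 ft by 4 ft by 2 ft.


Shape: rectangular prism
l = 10 ft, w = 4 ft, h = 2 ft
Formula: SA = 2(lw + lh + wh)
lw = 40, lh = 20, wh = 8
lw + lh + wh = 68
SA = 2 * 68
SA = 136
136 ft^2


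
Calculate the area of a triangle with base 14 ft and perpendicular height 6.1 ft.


Shape: triangle
Base b = 14 ft, Height h = 6.1 ft
Formula: A = (1/2) * b * h
A = 0.5 * 14 * 6.1
A = 0.5 * 85.4
A = 42.7
42.7 ft^2


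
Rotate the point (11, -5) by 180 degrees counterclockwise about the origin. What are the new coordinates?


Transformation: rotation about the origin
Original point: (11, -5)
Rule for 180 deg: (x, y) -> (-x, -y)
Apply: (11, -5) -> (-11, 5)
(-11, 5)


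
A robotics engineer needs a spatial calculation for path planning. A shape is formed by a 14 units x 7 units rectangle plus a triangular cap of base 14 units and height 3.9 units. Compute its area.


Composite shape: rectangle + triangle
Rectangle area = 14 * 7 = 98
Triangle area = 0.5 * 14 * 3.9 = 27.3
Total = 98 + 27.3
Total = 125.3
125.3 units^2


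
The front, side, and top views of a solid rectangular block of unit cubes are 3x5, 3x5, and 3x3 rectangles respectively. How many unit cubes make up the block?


Orthographic views of a solid rectangular block:
Front view 3 x 5 -> length = 3, height = 5
Side view 3 x 5 -> width = 3, height = 5 (consistent)
Top view 3 x 3 -> confirms length = 3, width = 3
The block is 3 x 3 x 5.
Total unit cubes = 3 * 3 * 5 = 45
45 unit cubes


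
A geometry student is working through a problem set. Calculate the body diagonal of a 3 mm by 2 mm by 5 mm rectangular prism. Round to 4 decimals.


Shape: rectangular box (space diagonal)
l = 3 mm, w = 2 mm, h = 5 mm
Visualize: the diagonal of the base, then a right triangle with that diagonal and the height.
Formula: d = sqrt(l^2 + w^2 + h^2)
l^2 + w^2 + h^2 = 9 + 4 + 25 = 38
d = sqrt(38)
d = 6.1644
6.1644 mm


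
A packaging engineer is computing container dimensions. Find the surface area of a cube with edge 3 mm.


Shape: cube
Side s = 3 mm
A cube has 6 square faces.
Formula: SA = 6 * s^2
s^2 = 9
SA = 6 * 9
SA = 54
54 mm^2


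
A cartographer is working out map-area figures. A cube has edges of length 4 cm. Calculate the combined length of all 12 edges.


Shape: cube
Side s = 4 cm
A cube has 12 edges, all equal.
Formula: total edge length = 12 * s
Total = 12 * 4
Total = 48
48 cm


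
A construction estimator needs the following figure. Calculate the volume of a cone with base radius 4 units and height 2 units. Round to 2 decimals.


Shape: cone
Radius r = 4 units, Height h = 2 units
Formula: V = (1/3) * pi * r^2 * h
r^2 = 16
pi * r^2 * h = pi * 16 * 2 = 32 * pi
V = 32 * pi / 3
V = 33.51
33.51 units^3


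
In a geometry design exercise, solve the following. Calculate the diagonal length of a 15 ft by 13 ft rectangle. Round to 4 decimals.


Shape: rectangle (diagonal via Pythagoras)
Sides: 15 ft and 13 ft
Formula: d = sqrt(l^2 + w^2)
l^2 = 225, w^2 = 169
l^2 + w^2 = 394
d = sqrt(394)
d = 19.8494
19.8494 ft


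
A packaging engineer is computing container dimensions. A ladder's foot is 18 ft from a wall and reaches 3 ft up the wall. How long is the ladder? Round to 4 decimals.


Shape: right triangle
Legs a = 18 ft, b = 3 ft
Formula: c = sqrt(a^2 + b^2)
a^2 = 324, b^2 = 9
a^2 + b^2 = 333
c = sqrt(333)
c = 18.2483
18.2483 ft


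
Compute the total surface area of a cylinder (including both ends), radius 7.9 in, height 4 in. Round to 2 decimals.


Shape: closed cylinder
Radius r = 7.9 in, Height h = 4 in
Formula: SA = 2*pi*r^2 + 2*pi*r*h = 2*pi*r*(r + h)
r + h = 11.9
2 * r * (r + h) = 2 * 7.9 * 11.9 = 188.02
SA = 188.02 * pi
SA = 590.68
590.68 in^2


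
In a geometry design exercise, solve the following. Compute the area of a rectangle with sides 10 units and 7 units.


Shape: rectangle
Length l = 10 units, Width w = 7 units
Formula: A = l * w
A = 10 * 7
A = 70
70 units^2


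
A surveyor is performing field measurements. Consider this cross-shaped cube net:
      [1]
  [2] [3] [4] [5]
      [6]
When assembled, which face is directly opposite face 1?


Net: cross layout. Take square 3 as the base (bottom).
Fold the four squares in the horizontal row up around 3: 2 -> left, 4 -> right, 5 wraps to the top.
Fold 1 and 6 up from 3: 1 -> back, 6 -> front.
Opposite pairs are therefore: (1, 6), (2, 4), (3, 5).
Face 1 is opposite face 6.
face 6


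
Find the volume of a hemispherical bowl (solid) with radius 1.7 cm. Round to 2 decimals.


Shape: hemisphere (half of a sphere)
Radius r = 1.7 cm
Formula: V = (1/2) * (4/3) * pi * r^3 = (2/3) * pi * r^3
r^3 = 4.913
(2/3) * 4.913 = 3.275333
V = 3.275333 * pi
V = 10.29
10.29 cm^3


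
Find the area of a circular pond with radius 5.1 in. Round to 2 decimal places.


Shape: circle
Radius r = 5.1 in
Formula: A = pi * r^2
r^2 = 5.1^2 = 26.01
A = pi * 26.01
A = 81.71
81.71 in^2


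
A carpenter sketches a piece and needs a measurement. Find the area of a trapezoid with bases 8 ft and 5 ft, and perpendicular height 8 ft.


Shape: trapezoid
Parallel sides a = 8 ft, b = 5 ft; Height h = 8 ft
Formula: A = (a + b) * h / 2
a + b = 8 + 5 = 13
A = 13 * 8 / 2
A = 104 / 2
A = 52
52 ft^2


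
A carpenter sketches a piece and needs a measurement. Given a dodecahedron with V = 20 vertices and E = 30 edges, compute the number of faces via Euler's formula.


Polyhedron: dodecahedron
Euler's formula for convex polyhedra: V - E + F = 2
Given: V = 20 vertices and E = 30 edges
Solve for F:
F = 2 + E - V = 2 + 30 - 20 = 12
12 faces


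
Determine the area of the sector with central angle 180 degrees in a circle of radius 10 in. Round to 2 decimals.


Shape: circular sector
Radius r = 10 in, Angle = 180 degrees
Formula: A = (angle/360) * pi * r^2
r^2 = 100
Fraction of circle = 180/360
A = (180/360) * pi * 100
A = 50 * pi
A = 157.08
157.08 in^2


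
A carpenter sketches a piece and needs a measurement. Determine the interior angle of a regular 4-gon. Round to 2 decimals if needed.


Shape: regular square (4 sides)
Formula: interior angle = (n - 2) * 180 / n
(n - 2) = 2
(n - 2) * 180 = 360
angle = 360 / 4
angle = 90
90 degrees


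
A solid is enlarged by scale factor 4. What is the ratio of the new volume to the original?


Linear scale factor k = 4
Rule: under a linear scaling by k, volumes scale by k^3.
k^3 = 4 * 4 * 4
k^3 = 16 * 4
k^3 = 64
Volume scales by a factor of 64.
64 (dimensionless)


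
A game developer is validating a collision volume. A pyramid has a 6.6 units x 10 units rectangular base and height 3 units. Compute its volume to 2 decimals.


Shape: rectangular pyramid
Base: 6.6 units x 10 units, Height h = 3 units
Formula: V = (1/3) * base_area * h
base_area = 6.6 * 10 = 66
base_area * h = 66 * 3 = 198
V = 198 / 3
V = 66
66 units^3


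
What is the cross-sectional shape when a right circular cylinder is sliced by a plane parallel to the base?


Solid: right circular cylinder
Cutting plane: parallel to the base
Visualize the intersection of the plane with the solid's surface.
The boundary of the cut region is a circle.
circle


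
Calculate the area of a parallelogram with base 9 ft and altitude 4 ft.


Shape: parallelogram
Base b = 9 ft, Height h = 4 ft
Formula: A = b * h
A = 9 * 4
A = 36
36 ft^2


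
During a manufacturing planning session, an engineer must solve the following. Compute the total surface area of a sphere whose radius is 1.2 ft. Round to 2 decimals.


Shape: sphere
Radius r = 1.2 ft
Formula: SA = 4 * pi * r^2
r^2 = 1.44
SA = 4 * pi * 1.44
SA = 5.76 * pi
SA = 18.1
18.1 ft^2


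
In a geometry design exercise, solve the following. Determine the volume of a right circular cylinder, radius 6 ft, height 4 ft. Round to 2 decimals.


Shape: cylinder
Radius r = 6 ft, Height h = 4 ft
Formula: V = pi * r^2 * h
r^2 = 36
V = pi * 36 * 4
V = 144 * pi
V = 452.39
452.39 ft^3


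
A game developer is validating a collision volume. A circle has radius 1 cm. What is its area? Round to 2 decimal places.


Shape: circle
Radius r = 1 cm
Formula: A = pi * r^2
r^2 = 1^2 = 1
A = pi * 1
A = 3.14
3.14 cm^2


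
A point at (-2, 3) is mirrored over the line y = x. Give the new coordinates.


Transformation: reflection
Original point: (-2, 3)
Rule for reflection over y = x: (x, y) -> (y, x)
Apply: (-2, 3) -> (3, -2)
(3, -2)


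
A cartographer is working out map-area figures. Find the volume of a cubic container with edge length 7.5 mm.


Shape: cube
Side s = 7.5 mm
Formula: V = s^3
V = 7.5 * 7.5 * 7.5
V = 56.25 * 7.5
V = 421.875
421.875 mm^3


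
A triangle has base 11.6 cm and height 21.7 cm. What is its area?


Shape: triangle
Base b = 11.6 cm, Height h = 21.7 cm
Formula: A = (1/2) * b * h
A = 0.5 * 11.6 * 21.7
A = 0.5 * 251.72
A = 125.86
125.86 cm^2


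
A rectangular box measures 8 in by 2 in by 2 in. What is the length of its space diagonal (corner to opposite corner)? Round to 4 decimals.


Shape: rectangular box (space diagonal)
l = 8 in, w = 2 in, h = 2 in
Visualize: the diagonal of the base, then a right triangle with that diagonal and the height.
Formula: d = sqrt(l^2 + w^2 + h^2)
l^2 + w^2 + h^2 = 64 + 4 + 4 = 72
d = sqrt(72)
d = 8.4853
8.4853 in


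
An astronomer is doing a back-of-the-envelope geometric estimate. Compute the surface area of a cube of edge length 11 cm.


Shape: cube
Side s = 11 cm
A cube has 6 square faces.
Formula: SA = 6 * s^2
s^2 = 121
SA = 6 * 121
SA = 726
726 cm^2


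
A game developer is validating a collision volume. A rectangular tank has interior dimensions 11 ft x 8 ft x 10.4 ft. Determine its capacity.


Shape: rectangular prism
l = 11 ft, w = 8 ft, h = 10.4 ft
Formula: V = l * w * h
V = 11 * 8 * 10.4
V = 88 * 10.4
V = 915.2
915.2 ft^3


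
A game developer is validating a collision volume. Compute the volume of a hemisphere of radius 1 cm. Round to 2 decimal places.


Shape: hemisphere (half of a sphere)
Radius r = 1 cm
Formula: V = (1/2) * (4/3) * pi * r^3 = (2/3) * pi * r^3
r^3 = 1
(2/3) * 1 = 0.666667
V = 0.666667 * pi
V = 2.09
2.09 cm^3


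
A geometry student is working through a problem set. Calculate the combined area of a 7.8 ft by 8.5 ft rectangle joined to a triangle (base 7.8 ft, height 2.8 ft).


Composite shape: rectangle + triangle
Rectangle area = 7.8 * 8.5 = 66.3
Triangle area = 0.5 * 7.8 * 2.8 = 10.92
Total = 66.3 + 10.92
Total = 77.22
77.22 ft^2


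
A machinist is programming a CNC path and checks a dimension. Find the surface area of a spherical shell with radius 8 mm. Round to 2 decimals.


Shape: sphere
Radius r = 8 mm
Formula: SA = 4 * pi * r^2
r^2 = 64
SA = 4 * pi * 64
SA = 256 * pi
SA = 804.25
804.25 mm^2


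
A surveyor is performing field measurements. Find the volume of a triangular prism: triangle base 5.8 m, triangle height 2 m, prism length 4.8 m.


Shape: triangular prism
Triangle base = 5.8 m, triangle height = 2 m, prism length L = 4.8 m
Formula: V = (1/2 * b * h_tri) * L
Cross-section area = 0.5 * 5.8 * 2 = 5.8
V = 5.8 * 4.8
V = 27.84
27.84 m^3


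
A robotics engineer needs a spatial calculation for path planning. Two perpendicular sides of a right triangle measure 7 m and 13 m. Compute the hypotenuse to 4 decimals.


Shape: right triangle
Legs a = 7 m, b = 13 m
Formula: c = sqrt(a^2 + b^2)
a^2 = 49, b^2 = 169
a^2 + b^2 = 218
c = sqrt(218)
c = 14.7648
14.7648 m


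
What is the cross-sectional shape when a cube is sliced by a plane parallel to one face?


Solid: cube
Cutting plane: parallel to one face
Visualize the intersection of the plane with the solid's surface.
The boundary of the cut region is a square.
square


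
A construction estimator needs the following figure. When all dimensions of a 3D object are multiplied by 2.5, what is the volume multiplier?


Linear scale factor k = 2.5
Rule: under a linear scaling by k, volumes scale by k^3.
k^3 = 2.5 * 2.5 * 2.5
k^3 = 6.25 * 2.5
k^3 = 15.625
Volume scales by a factor of 15.625.
15.625 (dimensionless)


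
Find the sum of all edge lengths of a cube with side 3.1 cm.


Shape: cube
Side s = 3.1 cm
A cube has 12 edges, all equal.
Formula: total edge length = 12 * s
Total = 12 * 3.1
Total = 37.2
37.2 cm


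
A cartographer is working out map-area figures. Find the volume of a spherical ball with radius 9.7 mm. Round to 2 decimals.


Shape: sphere
Radius r = 9.7 mm
Formula: V = (4/3) * pi * r^3
r^3 = 912.673
(4/3) * 912.673 = 1216.897333
V = 1216.897333 * pi
V = 3823
3823 mm^3


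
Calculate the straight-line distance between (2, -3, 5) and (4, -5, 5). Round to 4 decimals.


3D distance between two points
P1 = (2, -3, 5), P2 = (4, -5, 5)
Formula: d = sqrt((x2-x1)^2 + (y2-y1)^2 + (z2-z1)^2)
dx = 4 - 2 = 2
dy = -5 - -3 = -2
dz = 5 - 5 = 0
dx^2 + dy^2 + dz^2 = 4 + 4 + 0 = 8
d = sqrt(8)
d = 2.8284
2.8284 units


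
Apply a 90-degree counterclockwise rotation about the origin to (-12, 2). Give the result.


Transformation: rotation about the origin
Original point: (-12, 2)
Rule for 90 deg counterclockwise: (x, y) -> (-y, x)
Apply: (-12, 2) -> (-2, -12)
(-2, -12)


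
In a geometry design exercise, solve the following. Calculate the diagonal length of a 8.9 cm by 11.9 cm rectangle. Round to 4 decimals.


Shape: rectangle (diagonal via Pythagoras)
Sides: 8.9 cm and 11.9 cm
Formula: d = sqrt(l^2 + w^2)
l^2 = 79.21, w^2 = 141.61
l^2 + w^2 = 220.82
d = sqrt(220.82)
d = 14.86
14.86 cm


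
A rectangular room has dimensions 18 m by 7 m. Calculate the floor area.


Shape: rectangle
Length l = 18 m, Width w = 7 m
Formula: A = l * w
A = 18 * 7
A = 126
126 m^2


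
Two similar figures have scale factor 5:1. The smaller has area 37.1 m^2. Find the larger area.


Linear scale factor k = 5
Original area = 37.1 m^2
Rule: under a linear scaling by k, areas scale by k^2.
k^2 = 5^2 = 25
New area = 37.1 * 25
New area = 927.5
927.5 m^2


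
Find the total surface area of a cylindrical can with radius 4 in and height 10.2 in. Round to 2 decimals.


Shape: closed cylinder
Radius r = 4 in, Height h = 10.2 in
Formula: SA = 2*pi*r^2 + 2*pi*r*h = 2*pi*r*(r + h)
r + h = 14.2
2 * r * (r + h) = 2 * 4 * 14.2 = 113.6
SA = 113.6 * pi
SA = 356.88
356.88 in^2


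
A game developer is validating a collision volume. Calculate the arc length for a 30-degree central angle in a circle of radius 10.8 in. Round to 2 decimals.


Shape: circular arc
Radius r = 10.8 in, Angle = 30 degrees
Formula: L = (angle/360) * 2 * pi * r
2 * pi * r = 21.6 * pi
L = (30/360) * 21.6 * pi
L = 1.8 * pi
L = 5.65
5.65 in


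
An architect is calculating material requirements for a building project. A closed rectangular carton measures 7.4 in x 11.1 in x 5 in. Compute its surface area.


Shape: rectangular prism
l = 7.4 in, w = 11.1 in, h = 5 in
Formula: SA = 2(lw + lh + wh)
lw = 82.14, lh = 37, wh = 55.5
lw + lh + wh = 174.64
SA = 2 * 174.64
SA = 349.28
349.28 in^2


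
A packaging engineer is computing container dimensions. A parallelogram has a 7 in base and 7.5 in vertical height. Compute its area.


Shape: parallelogram
Base b = 7 in, Height h = 7.5 in
Formula: A = b * h
A = 7 * 7.5
A = 52.5
52.5 in^2


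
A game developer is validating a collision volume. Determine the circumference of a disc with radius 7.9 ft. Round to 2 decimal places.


Shape: circle
Radius r = 7.9 ft
Formula: C = 2 * pi * r
C = 2 * pi * 7.9
C = 15.8 * pi
C = 49.64
49.64 ft


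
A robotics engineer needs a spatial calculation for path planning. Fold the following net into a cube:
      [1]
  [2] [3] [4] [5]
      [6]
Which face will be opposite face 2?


Net: cross layout. Take square 3 as the base (bottom).
Fold the four squares in the horizontal row up around 3: 2 -> left, 4 -> right, 5 wraps to the top.
Fold 1 and 6 up from 3: 1 -> back, 6 -> front.
Opposite pairs are therefore: (1, 6), (2, 4), (3, 5).
Face 2 is opposite face 4.
face 4


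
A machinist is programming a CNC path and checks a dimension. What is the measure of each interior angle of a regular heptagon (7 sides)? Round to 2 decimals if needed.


Shape: regular heptagon (7 sides)
Formula: interior angle = (n - 2) * 180 / n
(n - 2) = 5
(n - 2) * 180 = 900
angle = 900 / 7
angle = 128.57
128.57 degrees


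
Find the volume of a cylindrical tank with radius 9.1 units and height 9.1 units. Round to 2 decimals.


Shape: cylinder
Radius r = 9.1 units, Height h = 9.1 units
Formula: V = pi * r^2 * h
r^2 = 82.81
V = pi * 82.81 * 9.1
V = 753.571 * pi
V = 2367.41
2367.41 units^3


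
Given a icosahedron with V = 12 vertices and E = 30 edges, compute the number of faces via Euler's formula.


Polyhedron: icosahedron
Euler's formula for convex polyhedra: V - E + F = 2
Given: V = 12 vertices and E = 30 edges
Solve for F:
F = 2 + E - V = 2 + 30 - 12 = 20
20 faces


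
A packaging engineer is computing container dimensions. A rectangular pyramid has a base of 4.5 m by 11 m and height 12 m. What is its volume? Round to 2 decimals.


Shape: rectangular pyramid
Base: 4.5 m x 11 m, Height h = 12 m
Formula: V = (1/3) * base_area * h
base_area = 4.5 * 11 = 49.5
base_area * h = 49.5 * 12 = 594
V = 594 / 3
V = 198
198 m^3


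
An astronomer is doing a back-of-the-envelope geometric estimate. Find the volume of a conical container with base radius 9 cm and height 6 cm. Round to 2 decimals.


Shape: cone
Radius r = 9 cm, Height h = 6 cm
Formula: V = (1/3) * pi * r^2 * h
r^2 = 81
pi * r^2 * h = pi * 81 * 6 = 486 * pi
V = 486 * pi / 3
V = 508.94
508.94 cm^3


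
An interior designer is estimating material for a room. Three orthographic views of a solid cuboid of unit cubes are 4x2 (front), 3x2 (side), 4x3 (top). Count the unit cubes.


Orthographic views of a solid rectangular block:
Front view 4 x 2 -> length = 4, height = 2
Side view 3 x 2 -> width = 3, height = 2 (consistent)
Top view 4 x 3 -> confirms length = 4, width = 3
The block is 4 x 3 x 2.
Total unit cubes = 4 * 3 * 2 = 24
24 unit cubes


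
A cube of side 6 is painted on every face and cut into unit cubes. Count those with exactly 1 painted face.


Large cube: 6 x 6 x 6, cut into unit cubes.
n = 6, so n - 2 = 4
Cubes with 1 painted face lie in the interior of each face.
A cube has 6 faces; each contributes (n - 2)^2 = 16 such cubes.
Count = 6 * 16 = 96
96 unit cubes


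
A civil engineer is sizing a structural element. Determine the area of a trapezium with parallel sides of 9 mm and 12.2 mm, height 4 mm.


Shape: trapezoid
Parallel sides a = 9 mm, b = 12.2 mm; Height h = 4 mm
Formula: A = (a + b) * h / 2
a + b = 9 + 12.2 = 21.2
A = 21.2 * 4 / 2
A = 84.8 / 2
A = 42.4
42.4 mm^2


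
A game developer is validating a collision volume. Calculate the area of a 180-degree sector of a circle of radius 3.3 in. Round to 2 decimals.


Shape: circular sector
Radius r = 3.3 in, Angle = 180 degrees
Formula: A = (angle/360) * pi * r^2
r^2 = 10.89
Fraction of circle = 180/360
A = (180/360) * pi * 10.89
A = 5.445 * pi
A = 17.11
17.11 in^2


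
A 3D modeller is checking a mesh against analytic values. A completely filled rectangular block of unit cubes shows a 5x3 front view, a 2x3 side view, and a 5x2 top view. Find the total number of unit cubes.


Orthographic views of a solid rectangular block:
Front view 5 x 3 -> length = 5, height = 3
Side view 2 x 3 -> width = 2, height = 3 (consistent)
Top view 5 x 2 -> confirms length = 5, width = 2
The block is 5 x 2 x 3.
Total unit cubes = 5 * 2 * 3 = 30
30 unit cubes


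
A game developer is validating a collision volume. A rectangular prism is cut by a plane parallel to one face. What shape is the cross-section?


Solid: rectangular prism
Cutting plane: parallel to one face
Visualize the intersection of the plane with the solid's surface.
The boundary of the cut region is a rectangle.
rectangle


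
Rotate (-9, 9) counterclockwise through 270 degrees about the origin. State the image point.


Transformation: rotation about the origin
Original point: (-9, 9)
Rule for 270 deg counterclockwise: (x, y) -> (y, -x)
Apply: (-9, 9) -> (9, 9)
(9, 9)


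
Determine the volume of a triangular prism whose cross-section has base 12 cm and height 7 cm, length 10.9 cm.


Shape: triangular prism
Triangle base = 12 cm, triangle height = 7 cm, prism length L = 10.9 cm
Formula: V = (1/2 * b * h_tri) * L
Cross-section area = 0.5 * 12 * 7 = 42
V = 42 * 10.9
V = 457.8
457.8 cm^3


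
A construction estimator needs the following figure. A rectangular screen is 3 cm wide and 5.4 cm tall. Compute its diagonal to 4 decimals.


Shape: rectangle (diagonal via Pythagoras)
Sides: 3 cm and 5.4 cm
Formula: d = sqrt(l^2 + w^2)
l^2 = 9, w^2 = 29.16
l^2 + w^2 = 38.16
d = sqrt(38.16)
d = 6.1774
6.1774 cm


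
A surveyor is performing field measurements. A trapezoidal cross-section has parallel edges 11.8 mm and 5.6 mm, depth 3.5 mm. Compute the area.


Shape: trapezoid
Parallel sides a = 11.8 mm, b = 5.6 mm; Height h = 3.5 mm
Formula: A = (a + b) * h / 2
a + b = 11.8 + 5.6 = 17.4
A = 17.4 * 3.5 / 2
A = 60.9 / 2
A = 30.45
30.45 mm^2


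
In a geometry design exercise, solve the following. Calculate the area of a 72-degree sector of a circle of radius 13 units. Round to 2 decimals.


Shape: circular sector
Radius r = 13 units, Angle = 72 degrees
Formula: A = (angle/360) * pi * r^2
r^2 = 169
Fraction of circle = 72/360
A = (72/360) * pi * 169
A = 33.8 * pi
A = 106.19
106.19 units^2


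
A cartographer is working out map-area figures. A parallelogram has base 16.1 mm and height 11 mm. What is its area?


Shape: parallelogram
Base b = 16.1 mm, Height h = 11 mm
Formula: A = b * h
A = 16.1 * 11
A = 177.1
177.1 mm^2


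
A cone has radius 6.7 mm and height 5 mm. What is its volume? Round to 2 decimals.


Shape: cone
Radius r = 6.7 mm, Height h = 5 mm
Formula: V = (1/3) * pi * r^2 * h
r^2 = 44.89
pi * r^2 * h = pi * 44.89 * 5 = 224.45 * pi
V = 224.45 * pi / 3
V = 235.04
235.04 mm^3


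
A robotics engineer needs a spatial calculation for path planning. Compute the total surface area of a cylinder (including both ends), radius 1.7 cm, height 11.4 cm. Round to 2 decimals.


Shape: closed cylinder
Radius r = 1.7 cm, Height h = 11.4 cm
Formula: SA = 2*pi*r^2 + 2*pi*r*h = 2*pi*r*(r + h)
r + h = 13.1
2 * r * (r + h) = 2 * 1.7 * 13.1 = 44.54
SA = 44.54 * pi
SA = 139.93
139.93 cm^2


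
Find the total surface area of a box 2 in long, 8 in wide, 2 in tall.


Shape: rectangular prism
l = 2 in, w = 8 in, h = 2 in
Formula: SA = 2(lw + lh + wh)
lw = 16, lh = 4, wh = 16
lw + lh + wh = 36
SA = 2 * 36
SA = 72
72 in^2


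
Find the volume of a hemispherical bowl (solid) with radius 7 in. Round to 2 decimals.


Shape: hemisphere (half of a sphere)
Radius r = 7 in
Formula: V = (1/2) * (4/3) * pi * r^3 = (2/3) * pi * r^3
r^3 = 343
(2/3) * 343 = 228.666667
V = 228.666667 * pi
V = 718.38
718.38 in^3


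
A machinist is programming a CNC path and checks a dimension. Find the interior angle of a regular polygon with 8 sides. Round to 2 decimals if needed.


Shape: regular octagon (8 sides)
Formula: interior angle = (n - 2) * 180 / n
(n - 2) = 6
(n - 2) * 180 = 1080
angle = 1080 / 8
angle = 135
135 degrees


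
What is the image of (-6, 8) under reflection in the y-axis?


Transformation: reflection
Original point: (-6, 8)
Rule for reflection over the y-axis: (x, y) -> (-x, y)
Apply: (-6, 8) -> (6, 8)
(6, 8)


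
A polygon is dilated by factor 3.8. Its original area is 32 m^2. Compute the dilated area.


Linear scale factor k = 3.8
Original area = 32 m^2
Rule: under a linear scaling by k, areas scale by k^2.
k^2 = 3.8^2 = 14.44
New area = 32 * 14.44
New area = 462.08
462.08 m^2


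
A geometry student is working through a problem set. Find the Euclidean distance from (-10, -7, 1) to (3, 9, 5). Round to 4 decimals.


3D distance between two points
P1 = (-10, -7, 1), P2 = (3, 9, 5)
Formula: d = sqrt((x2-x1)^2 + (y2-y1)^2 + (z2-z1)^2)
dx = 3 - -10 = 13
dy = 9 - -7 = 16
dz = 5 - 1 = 4
dx^2 + dy^2 + dz^2 = 169 + 256 + 16 = 441
d = sqrt(441)
d = 21.0
21 units


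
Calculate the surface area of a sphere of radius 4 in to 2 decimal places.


Shape: sphere
Radius r = 4 in
Formula: SA = 4 * pi * r^2
r^2 = 16
SA = 4 * pi * 16
SA = 64 * pi
SA = 201.06
201.06 in^2


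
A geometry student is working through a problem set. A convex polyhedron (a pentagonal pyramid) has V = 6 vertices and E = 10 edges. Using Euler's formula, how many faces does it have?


Polyhedron: pentagonal pyramid
Euler's formula for convex polyhedra: V - E + F = 2
Given: V = 6 vertices and E = 10 edges
Solve for F:
F = 2 + E - V = 2 + 10 - 6 = 6
6 faces


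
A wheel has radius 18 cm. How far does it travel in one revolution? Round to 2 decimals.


Shape: circle
Radius r = 18 cm
Formula: C = 2 * pi * r
C = 2 * pi * 18
C = 36 * pi
C = 113.1
113.1 cm


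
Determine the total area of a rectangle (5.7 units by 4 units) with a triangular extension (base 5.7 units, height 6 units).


Composite shape: rectangle + triangle
Rectangle area = 5.7 * 4 = 22.8
Triangle area = 0.5 * 5.7 * 6 = 17.1
Total = 22.8 + 17.1
Total = 39.9
39.9 units^2


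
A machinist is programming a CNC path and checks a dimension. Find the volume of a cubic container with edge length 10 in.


Shape: cube
Side s = 10 in
Formula: V = s^3
V = 10 * 10 * 10
V = 100 * 10
V = 1000
1000 in^3


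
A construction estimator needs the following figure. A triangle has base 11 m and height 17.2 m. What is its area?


Shape: triangle
Base b = 11 m, Height h = 17.2 m
Formula: A = (1/2) * b * h
A = 0.5 * 11 * 17.2
A = 0.5 * 189.2
A = 94.6
94.6 m^2


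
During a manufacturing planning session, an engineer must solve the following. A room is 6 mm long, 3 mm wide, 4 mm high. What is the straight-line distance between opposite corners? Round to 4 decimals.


Shape: rectangular box (space diagonal)
l = 6 mm, w = 3 mm, h = 4 mm
Visualize: the diagonal of the base, then a right triangle with that diagonal and the height.
Formula: d = sqrt(l^2 + w^2 + h^2)
l^2 + w^2 + h^2 = 36 + 9 + 16 = 61
d = sqrt(61)
d = 7.8102
7.8102 mm


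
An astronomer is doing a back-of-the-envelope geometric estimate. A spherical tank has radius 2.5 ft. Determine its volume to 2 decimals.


Shape: sphere
Radius r = 2.5 ft
Formula: V = (4/3) * pi * r^3
r^3 = 15.625
(4/3) * 15.625 = 20.833333
V = 20.833333 * pi
V = 65.45
65.45 ft^3


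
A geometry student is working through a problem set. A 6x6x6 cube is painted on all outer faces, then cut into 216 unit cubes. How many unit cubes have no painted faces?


Large cube: 6 x 6 x 6, cut into unit cubes.
n = 6, so n - 2 = 4
Unpainted cubes form the interior (n - 2)^3 block.
(n - 2)^3 = 4^3 = 64
64 unit cubes


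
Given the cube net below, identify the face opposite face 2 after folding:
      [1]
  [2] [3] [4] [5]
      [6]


Net: cross layout. Take square 3 as the base (bottom).
Fold the four squares in the horizontal row up around 3: 2 -> left, 4 -> right, 5 wraps to the top.
Fold 1 and 6 up from 3: 1 -> back, 6 -> front.
Opposite pairs are therefore: (1, 6), (2, 4), (3, 5).
Face 2 is opposite face 4.
face 4


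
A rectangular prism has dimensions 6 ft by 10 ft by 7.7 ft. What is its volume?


Shape: rectangular prism
l = 6 ft, w = 10 ft, h = 7.7 ft
Formula: V = l * w * h
V = 6 * 10 * 7.7
V = 60 * 7.7
V = 462
462 ft^3


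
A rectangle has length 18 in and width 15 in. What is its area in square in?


Shape: rectangle
Length l = 18 in, Width w = 15 in
Formula: A = l * w
A = 18 * 15
A = 270
270 in^2


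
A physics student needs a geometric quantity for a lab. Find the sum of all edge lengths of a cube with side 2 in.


Shape: cube
Side s = 2 in
A cube has 12 edges, all equal.
Formula: total edge length = 12 * s
Total = 12 * 2
Total = 24
24 in


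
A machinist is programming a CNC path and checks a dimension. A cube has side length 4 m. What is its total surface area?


Shape: cube
Side s = 4 m
A cube has 6 square faces.
Formula: SA = 6 * s^2
s^2 = 16
SA = 6 * 16
SA = 96
96 m^2


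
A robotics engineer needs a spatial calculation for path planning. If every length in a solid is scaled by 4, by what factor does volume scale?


Linear scale factor k = 4
Rule: under a linear scaling by k, volumes scale by k^3.
k^3 = 4 * 4 * 4
k^3 = 16 * 4
k^3 = 64
Volume scales by a factor of 64.
64 (dimensionless)


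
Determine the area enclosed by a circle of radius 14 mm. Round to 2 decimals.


Shape: circle
Radius r = 14 mm
Formula: A = pi * r^2
r^2 = 14^2 = 196
A = pi * 196
A = 615.75
615.75 mm^2
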